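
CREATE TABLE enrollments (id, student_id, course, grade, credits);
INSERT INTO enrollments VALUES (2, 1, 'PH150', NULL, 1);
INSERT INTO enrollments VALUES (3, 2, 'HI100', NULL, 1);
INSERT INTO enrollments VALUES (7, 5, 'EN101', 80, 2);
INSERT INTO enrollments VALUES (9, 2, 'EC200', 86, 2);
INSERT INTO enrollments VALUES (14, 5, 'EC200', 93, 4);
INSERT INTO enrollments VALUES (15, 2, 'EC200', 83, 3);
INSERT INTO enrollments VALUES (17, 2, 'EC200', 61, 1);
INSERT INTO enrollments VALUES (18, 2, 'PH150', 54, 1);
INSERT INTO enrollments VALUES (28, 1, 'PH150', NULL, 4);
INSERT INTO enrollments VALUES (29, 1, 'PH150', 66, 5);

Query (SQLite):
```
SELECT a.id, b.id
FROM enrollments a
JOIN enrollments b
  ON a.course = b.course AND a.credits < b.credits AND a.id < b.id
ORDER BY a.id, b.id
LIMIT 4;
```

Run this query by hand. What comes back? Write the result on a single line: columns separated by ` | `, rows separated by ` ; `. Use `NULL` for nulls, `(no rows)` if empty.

Pairs (a,b) with same course, a.credits < b.credits, a.id < b.id.
course groups: EC200:{9,14,15,17} EN101:{7} HI100:{3} PH150:{2,18,28,29}
Ordered by (a.id, b.id); first 4.

2 | 28 ; 2 | 29 ; 9 | 14 ; 9 | 15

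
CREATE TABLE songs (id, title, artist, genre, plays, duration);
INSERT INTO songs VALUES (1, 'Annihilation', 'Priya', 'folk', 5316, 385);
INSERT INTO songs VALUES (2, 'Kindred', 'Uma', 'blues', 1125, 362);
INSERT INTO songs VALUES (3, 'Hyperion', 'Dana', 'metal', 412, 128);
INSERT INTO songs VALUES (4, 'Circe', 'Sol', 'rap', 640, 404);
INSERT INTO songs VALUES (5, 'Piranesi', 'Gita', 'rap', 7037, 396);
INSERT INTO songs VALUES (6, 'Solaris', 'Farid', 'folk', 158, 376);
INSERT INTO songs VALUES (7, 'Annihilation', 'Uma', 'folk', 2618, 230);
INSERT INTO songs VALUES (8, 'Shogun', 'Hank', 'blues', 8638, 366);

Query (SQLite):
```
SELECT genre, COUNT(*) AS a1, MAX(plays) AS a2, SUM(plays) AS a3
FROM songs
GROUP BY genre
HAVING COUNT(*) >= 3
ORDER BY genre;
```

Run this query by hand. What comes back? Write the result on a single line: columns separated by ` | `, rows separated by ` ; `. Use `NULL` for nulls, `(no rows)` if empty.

folk | 3 | 5316 | 8092

Group songs by genre.
Per group compute: COUNT(*), MAX(plays), SUM(plays).
HAVING: drop groups with fewer than 3 rows.
  blues: ids {2, 8} → COUNT(*)=2, MAX(plays)=8638, SUM(plays)=9763
  folk: ids {1, 6, 7} → COUNT(*)=3, MAX(plays)=5316, SUM(plays)=8092
  metal: ids {3} → COUNT(*)=1, MAX(plays)=412, SUM(plays)=412
  rap: ids {4, 5} → COUNT(*)=2, MAX(plays)=7037, SUM(plays)=7677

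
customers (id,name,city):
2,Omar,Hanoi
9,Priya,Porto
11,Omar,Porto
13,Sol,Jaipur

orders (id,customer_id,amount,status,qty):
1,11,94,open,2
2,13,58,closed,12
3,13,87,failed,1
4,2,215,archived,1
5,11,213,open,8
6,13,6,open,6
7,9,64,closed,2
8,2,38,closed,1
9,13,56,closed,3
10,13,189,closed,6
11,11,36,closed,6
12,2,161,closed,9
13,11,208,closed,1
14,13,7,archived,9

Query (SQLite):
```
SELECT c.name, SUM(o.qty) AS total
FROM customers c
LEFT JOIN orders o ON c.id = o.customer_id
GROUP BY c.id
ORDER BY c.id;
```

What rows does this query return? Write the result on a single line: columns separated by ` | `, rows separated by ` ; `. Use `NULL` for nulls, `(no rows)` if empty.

Omar | 11 ; Priya | 2 ; Omar | 17 ; Sol | 37

LEFT JOIN keeps every customers row; unmatched ones get NULL for orders columns.
Group by customers.id and compute SUM(o.qty). SUM over an all-NULL group is NULL.
  2: ids {4, 8, 12} → SUM(o.qty)=11
  9: ids {7} → SUM(o.qty)=2
  11: ids {1, 5, 11, 13} → SUM(o.qty)=17
  13: ids {2, 3, 6, 9, 10, 14} → SUM(o.qty)=37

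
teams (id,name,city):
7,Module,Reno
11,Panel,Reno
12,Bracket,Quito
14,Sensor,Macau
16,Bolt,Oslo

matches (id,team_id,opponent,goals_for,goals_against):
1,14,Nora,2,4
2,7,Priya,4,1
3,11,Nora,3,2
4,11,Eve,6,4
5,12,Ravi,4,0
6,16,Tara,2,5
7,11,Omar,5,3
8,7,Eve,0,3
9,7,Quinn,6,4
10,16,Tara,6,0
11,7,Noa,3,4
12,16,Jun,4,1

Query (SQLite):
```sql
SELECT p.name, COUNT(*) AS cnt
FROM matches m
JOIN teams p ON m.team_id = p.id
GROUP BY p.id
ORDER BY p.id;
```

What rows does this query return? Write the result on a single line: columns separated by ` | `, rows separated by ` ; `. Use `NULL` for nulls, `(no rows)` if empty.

Join each matches row to its teams via team_id.
Group joined rows by teams.id; compute COUNT(*) per group.
  7: ids {2, 8, 9, 11} → COUNT(*)=4
  11: ids {3, 4, 7} → COUNT(*)=3
  12: ids {5} → COUNT(*)=1
  14: ids {1} → COUNT(*)=1
  16: ids {6, 10, 12} → COUNT(*)=3

Module | 4 ; Panel | 3 ; Bracket | 1 ; Sensor | 1 ; Bolt | 3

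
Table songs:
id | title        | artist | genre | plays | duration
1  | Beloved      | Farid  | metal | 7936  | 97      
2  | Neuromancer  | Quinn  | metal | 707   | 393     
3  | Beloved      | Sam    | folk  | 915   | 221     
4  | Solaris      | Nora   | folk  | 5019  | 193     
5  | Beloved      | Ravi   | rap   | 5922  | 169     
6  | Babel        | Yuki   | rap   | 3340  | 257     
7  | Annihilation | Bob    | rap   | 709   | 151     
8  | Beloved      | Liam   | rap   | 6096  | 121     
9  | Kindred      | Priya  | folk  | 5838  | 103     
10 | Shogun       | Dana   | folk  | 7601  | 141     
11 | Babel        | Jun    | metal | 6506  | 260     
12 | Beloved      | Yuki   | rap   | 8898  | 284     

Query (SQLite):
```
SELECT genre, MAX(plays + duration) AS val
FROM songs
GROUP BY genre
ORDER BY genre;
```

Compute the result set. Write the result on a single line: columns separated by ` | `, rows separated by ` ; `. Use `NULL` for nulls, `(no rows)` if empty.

For each row compute plays + duration.
Group by genre; take MAX of the expression per group.
  folk: ids {3, 4, 9, 10} → MAX(plays + duration)=7742
  metal: ids {1, 2, 11} → MAX(plays + duration)=8033
  rap: ids {5, 6, 7, 8, 12} → MAX(plays + duration)=9182

folk | 7742 ; metal | 8033 ; rap | 9182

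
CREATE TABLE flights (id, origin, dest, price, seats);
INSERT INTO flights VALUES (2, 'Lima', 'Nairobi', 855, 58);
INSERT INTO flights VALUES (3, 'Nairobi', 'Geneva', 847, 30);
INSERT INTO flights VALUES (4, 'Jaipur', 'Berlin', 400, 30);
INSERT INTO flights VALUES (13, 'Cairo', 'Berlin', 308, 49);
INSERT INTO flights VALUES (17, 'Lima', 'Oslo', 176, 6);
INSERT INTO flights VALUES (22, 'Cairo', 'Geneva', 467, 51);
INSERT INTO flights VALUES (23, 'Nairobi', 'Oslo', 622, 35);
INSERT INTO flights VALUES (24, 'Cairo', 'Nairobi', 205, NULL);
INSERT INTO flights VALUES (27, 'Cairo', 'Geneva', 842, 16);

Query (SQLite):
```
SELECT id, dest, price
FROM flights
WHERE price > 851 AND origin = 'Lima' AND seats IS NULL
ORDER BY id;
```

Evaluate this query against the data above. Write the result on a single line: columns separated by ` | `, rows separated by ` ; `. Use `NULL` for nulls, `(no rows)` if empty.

price > 851: ids {2}
origin = 'Lima': ids {2, 17}
seats IS NULL: ids {24}
Combine with AND.

(no rows)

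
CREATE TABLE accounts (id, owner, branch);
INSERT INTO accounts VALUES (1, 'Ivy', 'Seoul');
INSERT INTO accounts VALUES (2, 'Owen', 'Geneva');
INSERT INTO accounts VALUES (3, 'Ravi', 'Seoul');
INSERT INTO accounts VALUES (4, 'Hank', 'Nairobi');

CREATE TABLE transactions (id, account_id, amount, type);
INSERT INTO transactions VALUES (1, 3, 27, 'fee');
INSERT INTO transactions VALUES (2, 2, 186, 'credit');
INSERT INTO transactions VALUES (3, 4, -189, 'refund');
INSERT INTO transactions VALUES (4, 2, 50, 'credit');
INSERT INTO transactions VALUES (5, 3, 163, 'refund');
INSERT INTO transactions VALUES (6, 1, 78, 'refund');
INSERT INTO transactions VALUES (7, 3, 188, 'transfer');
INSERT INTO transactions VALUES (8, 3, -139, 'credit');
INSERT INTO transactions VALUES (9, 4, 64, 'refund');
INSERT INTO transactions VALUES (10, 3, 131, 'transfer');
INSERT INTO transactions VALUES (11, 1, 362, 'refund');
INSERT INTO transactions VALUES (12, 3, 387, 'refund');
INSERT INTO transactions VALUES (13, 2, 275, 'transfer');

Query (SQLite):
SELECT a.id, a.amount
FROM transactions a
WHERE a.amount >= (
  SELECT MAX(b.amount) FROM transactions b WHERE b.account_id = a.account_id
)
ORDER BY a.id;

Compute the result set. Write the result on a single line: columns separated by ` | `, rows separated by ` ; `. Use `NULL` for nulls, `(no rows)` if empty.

For each transactions row a, compute MAX(amount) over rows sharing a.account_id.
Keep row a if a.amount >= that per-group MAX.
  account_id=1: MAX(amount) = 362
  account_id=2: MAX(amount) = 275
  account_id=3: MAX(amount) = 387
  account_id=4: MAX(amount) = 64

9 | 64 ; 11 | 362 ; 12 | 387 ; 13 | 275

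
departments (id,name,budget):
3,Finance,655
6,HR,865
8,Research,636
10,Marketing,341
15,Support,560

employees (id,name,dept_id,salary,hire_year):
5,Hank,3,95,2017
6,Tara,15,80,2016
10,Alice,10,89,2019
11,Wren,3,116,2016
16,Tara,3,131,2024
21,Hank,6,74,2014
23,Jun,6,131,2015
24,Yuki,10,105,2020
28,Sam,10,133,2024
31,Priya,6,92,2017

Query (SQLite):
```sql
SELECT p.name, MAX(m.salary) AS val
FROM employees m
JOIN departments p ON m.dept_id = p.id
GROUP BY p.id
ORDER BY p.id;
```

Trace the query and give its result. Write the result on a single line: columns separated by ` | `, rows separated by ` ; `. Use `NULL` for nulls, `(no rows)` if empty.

Join each employees row to its departments via dept_id.
Group joined rows by departments.id; compute MAX(m.salary) per group.
  3: ids {5, 11, 16} → MAX(m.salary)=131
  6: ids {21, 23, 31} → MAX(m.salary)=131
  10: ids {10, 24, 28} → MAX(m.salary)=133
  15: ids {6} → MAX(m.salary)=80

Finance | 131 ; HR | 131 ; Marketing | 133 ; Support | 80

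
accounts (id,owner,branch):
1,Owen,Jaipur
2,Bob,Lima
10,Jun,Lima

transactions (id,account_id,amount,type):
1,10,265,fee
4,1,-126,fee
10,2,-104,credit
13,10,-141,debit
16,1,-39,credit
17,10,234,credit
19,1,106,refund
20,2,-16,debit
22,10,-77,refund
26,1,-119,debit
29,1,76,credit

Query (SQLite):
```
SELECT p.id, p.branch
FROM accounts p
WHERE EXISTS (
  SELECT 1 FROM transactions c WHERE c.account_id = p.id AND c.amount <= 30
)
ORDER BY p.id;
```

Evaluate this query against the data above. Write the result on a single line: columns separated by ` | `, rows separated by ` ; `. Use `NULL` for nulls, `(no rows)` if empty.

1 | Jaipur ; 2 | Lima ; 10 | Lima

For each accounts row, check whether any transactions with matching account_id has amount <= 30.
Keep rows where that is true.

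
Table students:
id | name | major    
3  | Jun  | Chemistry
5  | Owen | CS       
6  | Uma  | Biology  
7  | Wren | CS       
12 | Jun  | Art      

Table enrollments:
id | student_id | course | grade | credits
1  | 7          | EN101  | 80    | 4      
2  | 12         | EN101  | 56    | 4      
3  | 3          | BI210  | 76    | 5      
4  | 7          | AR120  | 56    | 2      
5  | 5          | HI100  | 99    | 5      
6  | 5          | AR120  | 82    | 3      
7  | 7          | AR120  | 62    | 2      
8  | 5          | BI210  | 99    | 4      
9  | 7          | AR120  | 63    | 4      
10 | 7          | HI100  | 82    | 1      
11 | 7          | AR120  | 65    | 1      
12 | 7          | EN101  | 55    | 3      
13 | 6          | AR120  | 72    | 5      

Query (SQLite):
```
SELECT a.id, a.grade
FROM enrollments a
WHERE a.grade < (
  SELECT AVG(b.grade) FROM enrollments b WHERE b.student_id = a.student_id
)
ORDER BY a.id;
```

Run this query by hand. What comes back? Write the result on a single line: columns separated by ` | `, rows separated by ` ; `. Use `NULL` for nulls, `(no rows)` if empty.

4 | 56 ; 6 | 82 ; 7 | 62 ; 9 | 63 ; 11 | 65 ; 12 | 55

For each enrollments row a, compute AVG(grade) over rows sharing a.student_id.
Keep row a if a.grade < that per-group AVG.
  student_id=3: AVG(grade) = 76.0
  student_id=5: AVG(grade) = 93.333333
  student_id=6: AVG(grade) = 72.0
  student_id=7: AVG(grade) = 66.142857
  student_id=12: AVG(grade) = 56.0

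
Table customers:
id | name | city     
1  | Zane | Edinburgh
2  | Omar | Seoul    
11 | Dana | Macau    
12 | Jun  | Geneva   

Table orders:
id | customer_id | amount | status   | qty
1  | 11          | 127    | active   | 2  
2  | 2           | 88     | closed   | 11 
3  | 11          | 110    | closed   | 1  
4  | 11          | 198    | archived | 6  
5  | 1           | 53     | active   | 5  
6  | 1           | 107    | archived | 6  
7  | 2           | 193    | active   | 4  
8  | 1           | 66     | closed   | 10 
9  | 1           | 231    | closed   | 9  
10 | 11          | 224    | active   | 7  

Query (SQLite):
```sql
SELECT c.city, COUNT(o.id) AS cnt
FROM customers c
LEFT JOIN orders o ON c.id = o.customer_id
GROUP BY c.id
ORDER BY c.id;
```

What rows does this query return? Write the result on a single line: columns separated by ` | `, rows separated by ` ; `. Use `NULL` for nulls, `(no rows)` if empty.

LEFT JOIN keeps every customers row; unmatched ones get NULL for orders columns.
Group by customers.id and compute COUNT(o.id). COUNT(col) of an all-NULL group is 0.
  1: ids {5, 6, 8, 9} → COUNT(o.id)=4
  2: ids {2, 7} → COUNT(o.id)=2
  11: ids {1, 3, 4, 10} → COUNT(o.id)=4
  12: ids {—} → COUNT(o.id)=0

Edinburgh | 4 ; Seoul | 2 ; Macau | 4 ; Geneva | 0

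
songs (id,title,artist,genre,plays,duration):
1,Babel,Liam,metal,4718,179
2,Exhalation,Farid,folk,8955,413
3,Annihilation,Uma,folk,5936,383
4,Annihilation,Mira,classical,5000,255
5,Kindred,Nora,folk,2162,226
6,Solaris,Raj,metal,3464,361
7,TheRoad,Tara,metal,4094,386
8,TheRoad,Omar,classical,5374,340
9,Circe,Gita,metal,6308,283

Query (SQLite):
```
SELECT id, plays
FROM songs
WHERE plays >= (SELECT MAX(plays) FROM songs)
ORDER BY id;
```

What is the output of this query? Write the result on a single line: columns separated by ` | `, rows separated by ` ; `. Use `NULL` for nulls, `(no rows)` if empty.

Scalar subquery: MAX(plays) over all songs rows = 8955.
Keep rows where plays >= that value.

2 | 8955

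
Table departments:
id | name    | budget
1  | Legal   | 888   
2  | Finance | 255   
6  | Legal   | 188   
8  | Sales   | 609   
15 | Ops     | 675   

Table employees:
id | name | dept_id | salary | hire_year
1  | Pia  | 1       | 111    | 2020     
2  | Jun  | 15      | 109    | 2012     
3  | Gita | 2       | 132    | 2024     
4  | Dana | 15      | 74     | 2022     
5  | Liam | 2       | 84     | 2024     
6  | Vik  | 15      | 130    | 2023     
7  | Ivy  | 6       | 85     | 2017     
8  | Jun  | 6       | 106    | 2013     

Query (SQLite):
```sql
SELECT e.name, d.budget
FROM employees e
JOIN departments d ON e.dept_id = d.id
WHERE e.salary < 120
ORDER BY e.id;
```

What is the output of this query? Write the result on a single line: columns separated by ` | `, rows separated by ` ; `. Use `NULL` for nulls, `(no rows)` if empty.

Pia | 888 ; Jun | 675 ; Dana | 675 ; Liam | 255 ; Ivy | 188 ; Jun | 188

Each employees row matches the departments row where dept_id = departments.id.
Then keep rows with e.salary < 120.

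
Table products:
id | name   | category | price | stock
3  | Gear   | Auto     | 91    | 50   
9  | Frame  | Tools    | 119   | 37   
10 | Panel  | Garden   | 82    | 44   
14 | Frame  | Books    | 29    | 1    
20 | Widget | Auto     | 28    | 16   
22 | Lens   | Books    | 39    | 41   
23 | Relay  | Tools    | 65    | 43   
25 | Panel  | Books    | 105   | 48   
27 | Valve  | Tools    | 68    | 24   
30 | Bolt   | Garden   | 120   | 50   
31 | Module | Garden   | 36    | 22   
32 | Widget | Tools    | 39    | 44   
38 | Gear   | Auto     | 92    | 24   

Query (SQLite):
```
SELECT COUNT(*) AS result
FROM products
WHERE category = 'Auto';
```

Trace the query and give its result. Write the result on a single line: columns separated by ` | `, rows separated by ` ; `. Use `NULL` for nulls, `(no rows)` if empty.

3

Rows where category='Auto' → price values: [91, 28, 92].
COUNT(*) counts rows → 3.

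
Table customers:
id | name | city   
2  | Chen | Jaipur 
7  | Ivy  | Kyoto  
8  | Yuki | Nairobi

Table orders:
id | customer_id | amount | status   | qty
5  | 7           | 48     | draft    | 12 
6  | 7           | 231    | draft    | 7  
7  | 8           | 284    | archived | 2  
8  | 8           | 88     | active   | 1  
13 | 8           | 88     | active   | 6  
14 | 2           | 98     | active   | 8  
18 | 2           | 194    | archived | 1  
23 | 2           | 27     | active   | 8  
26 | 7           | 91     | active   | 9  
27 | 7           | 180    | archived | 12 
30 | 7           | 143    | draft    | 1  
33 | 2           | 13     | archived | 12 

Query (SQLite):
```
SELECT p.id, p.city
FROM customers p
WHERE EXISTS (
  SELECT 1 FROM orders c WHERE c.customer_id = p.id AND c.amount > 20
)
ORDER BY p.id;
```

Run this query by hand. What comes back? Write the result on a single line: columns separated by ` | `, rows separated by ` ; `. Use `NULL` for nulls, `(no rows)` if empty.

2 | Jaipur ; 7 | Kyoto ; 8 | Nairobi

For each customers row, check whether any orders with matching customer_id has amount > 20.
Keep rows where that is true.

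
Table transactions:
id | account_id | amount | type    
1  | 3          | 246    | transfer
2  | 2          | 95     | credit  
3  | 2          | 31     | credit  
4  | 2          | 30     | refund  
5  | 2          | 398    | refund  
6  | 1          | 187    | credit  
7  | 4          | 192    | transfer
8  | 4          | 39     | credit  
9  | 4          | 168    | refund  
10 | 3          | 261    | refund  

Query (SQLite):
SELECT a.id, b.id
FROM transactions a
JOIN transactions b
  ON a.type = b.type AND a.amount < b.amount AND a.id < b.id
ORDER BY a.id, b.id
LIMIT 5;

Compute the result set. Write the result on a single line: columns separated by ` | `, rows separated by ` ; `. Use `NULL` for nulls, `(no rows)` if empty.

Pairs (a,b) with same type, a.amount < b.amount, a.id < b.id.
type groups: credit:{2,3,6,8} refund:{4,5,9,10} transfer:{1,7}
Ordered by (a.id, b.id); first 5.

2 | 6 ; 3 | 6 ; 3 | 8 ; 4 | 5 ; 4 | 9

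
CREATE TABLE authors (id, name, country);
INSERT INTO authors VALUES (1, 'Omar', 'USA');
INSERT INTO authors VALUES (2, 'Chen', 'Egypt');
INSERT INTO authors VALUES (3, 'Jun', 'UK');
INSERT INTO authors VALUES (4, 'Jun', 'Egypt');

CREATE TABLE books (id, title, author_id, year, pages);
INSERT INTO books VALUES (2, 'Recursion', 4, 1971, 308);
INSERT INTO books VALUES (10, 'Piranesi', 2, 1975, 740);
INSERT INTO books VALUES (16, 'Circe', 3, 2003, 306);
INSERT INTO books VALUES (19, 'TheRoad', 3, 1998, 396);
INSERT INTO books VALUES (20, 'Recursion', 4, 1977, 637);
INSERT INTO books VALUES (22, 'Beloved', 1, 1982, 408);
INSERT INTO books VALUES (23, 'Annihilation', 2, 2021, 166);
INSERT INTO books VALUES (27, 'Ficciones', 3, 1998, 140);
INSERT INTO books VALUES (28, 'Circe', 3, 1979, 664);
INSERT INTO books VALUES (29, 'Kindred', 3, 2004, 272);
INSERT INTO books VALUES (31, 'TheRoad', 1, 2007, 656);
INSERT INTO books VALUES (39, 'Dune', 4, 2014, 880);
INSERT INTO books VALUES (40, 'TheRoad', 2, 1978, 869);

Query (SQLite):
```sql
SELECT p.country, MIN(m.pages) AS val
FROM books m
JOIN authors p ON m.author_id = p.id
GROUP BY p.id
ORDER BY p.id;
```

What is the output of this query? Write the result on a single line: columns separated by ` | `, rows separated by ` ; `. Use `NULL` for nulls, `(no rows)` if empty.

USA | 408 ; Egypt | 166 ; UK | 140 ; Egypt | 308

Join each books row to its authors via author_id.
Group joined rows by authors.id; compute MIN(m.pages) per group.
  1: ids {22, 31} → MIN(m.pages)=408
  2: ids {10, 23, 40} → MIN(m.pages)=166
  3: ids {16, 19, 27, 28, 29} → MIN(m.pages)=140
  4: ids {2, 20, 39} → MIN(m.pages)=308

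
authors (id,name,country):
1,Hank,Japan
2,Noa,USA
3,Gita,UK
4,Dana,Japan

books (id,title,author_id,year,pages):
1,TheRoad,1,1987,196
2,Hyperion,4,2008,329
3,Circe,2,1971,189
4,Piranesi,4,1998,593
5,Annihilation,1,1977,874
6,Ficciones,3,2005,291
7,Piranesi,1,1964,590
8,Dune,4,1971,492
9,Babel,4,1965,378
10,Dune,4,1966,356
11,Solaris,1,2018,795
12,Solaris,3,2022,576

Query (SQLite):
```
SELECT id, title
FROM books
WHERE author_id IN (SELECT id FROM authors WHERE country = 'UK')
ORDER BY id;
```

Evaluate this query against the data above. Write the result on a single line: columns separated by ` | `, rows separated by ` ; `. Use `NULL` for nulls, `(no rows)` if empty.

Inner query: authors.id where country = 'UK'.
Outer: keep books rows whose author_id is in that set.
Inner query → {3}

6 | Ficciones ; 12 | Solaris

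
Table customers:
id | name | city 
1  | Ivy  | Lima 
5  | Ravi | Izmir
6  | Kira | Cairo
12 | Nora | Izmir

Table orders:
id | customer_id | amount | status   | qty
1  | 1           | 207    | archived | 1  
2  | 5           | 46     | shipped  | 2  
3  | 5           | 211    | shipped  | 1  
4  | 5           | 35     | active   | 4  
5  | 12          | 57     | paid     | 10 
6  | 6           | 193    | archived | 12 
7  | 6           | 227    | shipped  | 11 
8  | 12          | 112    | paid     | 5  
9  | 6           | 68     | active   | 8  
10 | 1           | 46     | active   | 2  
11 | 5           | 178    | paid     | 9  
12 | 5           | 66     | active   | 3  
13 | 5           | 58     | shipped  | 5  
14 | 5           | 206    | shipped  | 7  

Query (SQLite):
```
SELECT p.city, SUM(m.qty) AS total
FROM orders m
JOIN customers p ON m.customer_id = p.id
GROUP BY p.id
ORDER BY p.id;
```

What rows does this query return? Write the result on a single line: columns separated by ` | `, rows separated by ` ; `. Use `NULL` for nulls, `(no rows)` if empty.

Join each orders row to its customers via customer_id.
Group joined rows by customers.id; compute SUM(m.qty) per group.
  1: ids {1, 10} → SUM(m.qty)=3
  5: ids {2, 3, 4, 11, 12, 13, 14} → SUM(m.qty)=31
  6: ids {6, 7, 9} → SUM(m.qty)=31
  12: ids {5, 8} → SUM(m.qty)=15

Lima | 3 ; Izmir | 31 ; Cairo | 31 ; Izmir | 15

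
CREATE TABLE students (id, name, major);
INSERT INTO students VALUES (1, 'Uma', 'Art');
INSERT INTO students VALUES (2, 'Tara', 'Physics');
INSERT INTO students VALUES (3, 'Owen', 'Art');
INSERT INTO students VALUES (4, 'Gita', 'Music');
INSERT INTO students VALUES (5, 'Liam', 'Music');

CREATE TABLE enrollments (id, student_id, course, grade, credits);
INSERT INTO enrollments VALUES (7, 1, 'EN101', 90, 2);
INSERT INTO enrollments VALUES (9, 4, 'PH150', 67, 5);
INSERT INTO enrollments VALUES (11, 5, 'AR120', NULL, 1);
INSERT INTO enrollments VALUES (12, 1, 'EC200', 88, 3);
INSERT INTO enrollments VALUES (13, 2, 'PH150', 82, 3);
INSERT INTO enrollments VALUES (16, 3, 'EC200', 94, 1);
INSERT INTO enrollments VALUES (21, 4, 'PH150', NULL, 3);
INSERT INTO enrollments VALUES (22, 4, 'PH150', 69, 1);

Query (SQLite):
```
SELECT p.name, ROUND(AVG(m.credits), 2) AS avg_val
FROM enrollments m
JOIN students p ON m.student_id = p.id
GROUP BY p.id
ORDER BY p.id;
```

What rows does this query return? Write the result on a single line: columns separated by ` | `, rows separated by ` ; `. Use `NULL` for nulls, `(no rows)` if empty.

Uma | 2.5 ; Tara | 3 ; Owen | 1 ; Gita | 3 ; Liam | 1

Join each enrollments row to its students via student_id.
Group joined rows by students.id; compute ROUND(AVG(m.credits), 2) per group.
  1: ids {7, 12} → ROUND(AVG(m.credits), 2)=2.5
  2: ids {13} → ROUND(AVG(m.credits), 2)=3
  3: ids {16} → ROUND(AVG(m.credits), 2)=1
  4: ids {9, 21, 22} → ROUND(AVG(m.credits), 2)=3
  5: ids {11} → ROUND(AVG(m.credits), 2)=1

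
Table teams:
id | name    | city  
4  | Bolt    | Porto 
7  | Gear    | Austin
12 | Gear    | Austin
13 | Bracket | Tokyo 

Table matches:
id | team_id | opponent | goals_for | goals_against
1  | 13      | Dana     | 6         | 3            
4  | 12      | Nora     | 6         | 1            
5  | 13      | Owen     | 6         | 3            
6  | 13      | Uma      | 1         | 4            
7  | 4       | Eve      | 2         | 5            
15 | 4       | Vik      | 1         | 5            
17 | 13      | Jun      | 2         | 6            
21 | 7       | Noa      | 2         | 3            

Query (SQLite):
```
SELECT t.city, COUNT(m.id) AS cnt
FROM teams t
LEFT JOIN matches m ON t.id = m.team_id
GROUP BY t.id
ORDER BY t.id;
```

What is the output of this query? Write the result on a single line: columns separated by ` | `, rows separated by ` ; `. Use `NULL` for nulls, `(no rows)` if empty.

LEFT JOIN keeps every teams row; unmatched ones get NULL for matches columns.
Group by teams.id and compute COUNT(m.id). COUNT(col) of an all-NULL group is 0.
  4: ids {7, 15} → COUNT(m.id)=2
  7: ids {21} → COUNT(m.id)=1
  12: ids {4} → COUNT(m.id)=1
  13: ids {1, 5, 6, 17} → COUNT(m.id)=4

Porto | 2 ; Austin | 1 ; Austin | 1 ; Tokyo | 4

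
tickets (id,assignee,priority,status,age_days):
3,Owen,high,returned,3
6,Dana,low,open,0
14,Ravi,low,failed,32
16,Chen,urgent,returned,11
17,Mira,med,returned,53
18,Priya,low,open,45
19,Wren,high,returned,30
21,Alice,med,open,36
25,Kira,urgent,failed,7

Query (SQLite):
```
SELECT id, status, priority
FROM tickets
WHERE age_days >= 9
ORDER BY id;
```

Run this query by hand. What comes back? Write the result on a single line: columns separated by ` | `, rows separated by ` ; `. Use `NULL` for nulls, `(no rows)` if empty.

14 | failed | low ; 16 | returned | urgent ; 17 | returned | med ; 18 | open | low ; 19 | returned | high ; 21 | open | med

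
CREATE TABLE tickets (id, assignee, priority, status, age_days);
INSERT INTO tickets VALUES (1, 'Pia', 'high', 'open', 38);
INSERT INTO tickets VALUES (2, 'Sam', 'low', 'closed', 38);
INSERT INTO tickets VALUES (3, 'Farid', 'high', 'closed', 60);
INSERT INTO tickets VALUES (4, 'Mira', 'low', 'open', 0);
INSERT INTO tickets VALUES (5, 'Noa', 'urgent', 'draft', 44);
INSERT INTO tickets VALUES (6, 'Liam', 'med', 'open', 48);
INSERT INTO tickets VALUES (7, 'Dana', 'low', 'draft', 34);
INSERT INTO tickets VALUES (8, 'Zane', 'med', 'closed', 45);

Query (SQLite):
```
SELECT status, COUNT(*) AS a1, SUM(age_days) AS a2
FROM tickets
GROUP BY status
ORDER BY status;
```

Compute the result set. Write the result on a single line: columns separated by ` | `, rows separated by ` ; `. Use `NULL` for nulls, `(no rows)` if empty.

Group tickets by status.
Per group compute: COUNT(*), SUM(age_days).
  closed: ids {2, 3, 8} → COUNT(*)=3, SUM(age_days)=143
  draft: ids {5, 7} → COUNT(*)=2, SUM(age_days)=78
  open: ids {1, 4, 6} → COUNT(*)=3, SUM(age_days)=86

closed | 3 | 143 ; draft | 2 | 78 ; open | 3 | 86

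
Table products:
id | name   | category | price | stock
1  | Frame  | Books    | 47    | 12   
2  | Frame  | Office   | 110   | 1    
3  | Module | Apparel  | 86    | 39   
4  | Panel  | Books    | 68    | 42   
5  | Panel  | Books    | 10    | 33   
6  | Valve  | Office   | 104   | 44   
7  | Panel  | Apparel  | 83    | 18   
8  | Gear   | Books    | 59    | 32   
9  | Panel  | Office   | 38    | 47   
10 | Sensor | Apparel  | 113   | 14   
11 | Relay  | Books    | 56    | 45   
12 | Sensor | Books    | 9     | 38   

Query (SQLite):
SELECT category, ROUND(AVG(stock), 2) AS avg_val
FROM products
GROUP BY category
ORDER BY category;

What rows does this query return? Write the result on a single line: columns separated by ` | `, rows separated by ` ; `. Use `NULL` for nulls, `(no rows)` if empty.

Apparel | 23.67 ; Books | 33.67 ; Office | 30.67

Partition products by category; compute ROUND(AVG(stock), 2) within each group.
  Apparel: ids {3, 7, 10} → ROUND(AVG(stock), 2)=23.67
  Books: ids {1, 4, 5, 8, 11, 12} → ROUND(AVG(stock), 2)=33.67
  Office: ids {2, 6, 9} → ROUND(AVG(stock), 2)=30.67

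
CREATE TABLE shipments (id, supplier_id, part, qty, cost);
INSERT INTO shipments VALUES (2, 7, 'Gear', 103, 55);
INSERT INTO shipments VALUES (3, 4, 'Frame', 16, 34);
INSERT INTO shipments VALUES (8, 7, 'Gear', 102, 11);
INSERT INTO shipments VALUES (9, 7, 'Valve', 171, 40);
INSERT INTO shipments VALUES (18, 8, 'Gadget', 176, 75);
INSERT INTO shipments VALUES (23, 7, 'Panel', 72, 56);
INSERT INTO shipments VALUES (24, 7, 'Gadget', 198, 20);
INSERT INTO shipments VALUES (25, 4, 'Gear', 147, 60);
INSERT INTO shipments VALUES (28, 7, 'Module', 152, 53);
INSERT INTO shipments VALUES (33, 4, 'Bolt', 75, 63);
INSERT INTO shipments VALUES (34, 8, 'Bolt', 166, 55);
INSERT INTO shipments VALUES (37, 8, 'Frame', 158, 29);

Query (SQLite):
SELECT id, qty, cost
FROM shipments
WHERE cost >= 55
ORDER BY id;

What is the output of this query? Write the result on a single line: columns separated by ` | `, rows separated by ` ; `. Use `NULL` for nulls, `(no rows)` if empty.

cost >= 55: ids {2, 18, 23, 25, 33, 34}

2 | 103 | 55 ; 18 | 176 | 75 ; 23 | 72 | 56 ; 25 | 147 | 60 ; 33 | 75 | 63 ; 34 | 166 | 55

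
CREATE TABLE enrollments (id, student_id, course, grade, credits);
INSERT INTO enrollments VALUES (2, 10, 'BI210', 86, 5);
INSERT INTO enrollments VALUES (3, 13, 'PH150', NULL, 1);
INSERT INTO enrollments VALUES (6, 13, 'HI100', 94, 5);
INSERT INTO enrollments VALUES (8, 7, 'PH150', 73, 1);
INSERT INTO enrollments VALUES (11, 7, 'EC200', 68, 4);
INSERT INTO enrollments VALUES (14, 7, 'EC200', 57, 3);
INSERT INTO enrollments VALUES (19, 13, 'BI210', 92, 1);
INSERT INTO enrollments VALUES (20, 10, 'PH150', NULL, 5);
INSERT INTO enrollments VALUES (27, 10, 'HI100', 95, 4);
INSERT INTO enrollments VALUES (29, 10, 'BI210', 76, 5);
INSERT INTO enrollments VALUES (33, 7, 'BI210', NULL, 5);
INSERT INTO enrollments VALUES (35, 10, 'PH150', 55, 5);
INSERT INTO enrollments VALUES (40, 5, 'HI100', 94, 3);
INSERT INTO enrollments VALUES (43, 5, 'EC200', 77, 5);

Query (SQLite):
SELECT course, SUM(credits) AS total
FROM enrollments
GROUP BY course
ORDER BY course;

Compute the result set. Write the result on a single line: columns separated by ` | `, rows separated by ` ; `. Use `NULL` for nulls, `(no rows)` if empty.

BI210 | 16 ; EC200 | 12 ; HI100 | 12 ; PH150 | 12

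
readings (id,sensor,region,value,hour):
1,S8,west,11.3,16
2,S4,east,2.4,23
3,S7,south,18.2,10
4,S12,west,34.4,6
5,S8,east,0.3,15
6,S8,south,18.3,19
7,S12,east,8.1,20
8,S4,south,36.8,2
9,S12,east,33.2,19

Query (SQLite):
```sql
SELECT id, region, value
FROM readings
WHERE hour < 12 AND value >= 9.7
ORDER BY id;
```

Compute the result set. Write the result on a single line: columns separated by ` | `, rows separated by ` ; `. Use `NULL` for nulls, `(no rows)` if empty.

3 | south | 18.2 ; 4 | west | 34.4 ; 8 | south | 36.8

hour < 12: ids {3, 4, 8}
value >= 9.7: ids {1, 3, 4, 6, 8, 9}
Combine with AND.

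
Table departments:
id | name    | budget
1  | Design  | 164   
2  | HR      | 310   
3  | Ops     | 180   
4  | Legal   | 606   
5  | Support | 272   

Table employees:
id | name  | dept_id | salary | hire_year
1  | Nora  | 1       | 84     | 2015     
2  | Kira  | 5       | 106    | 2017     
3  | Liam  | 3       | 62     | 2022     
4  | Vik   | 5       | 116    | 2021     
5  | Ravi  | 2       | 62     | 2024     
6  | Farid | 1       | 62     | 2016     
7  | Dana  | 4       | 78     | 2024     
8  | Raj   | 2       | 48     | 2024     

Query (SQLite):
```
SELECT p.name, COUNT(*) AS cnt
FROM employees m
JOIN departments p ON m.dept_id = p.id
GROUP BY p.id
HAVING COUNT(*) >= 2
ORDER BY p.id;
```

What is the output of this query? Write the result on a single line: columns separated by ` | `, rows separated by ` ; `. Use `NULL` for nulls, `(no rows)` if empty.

Design | 2 ; HR | 2 ; Support | 2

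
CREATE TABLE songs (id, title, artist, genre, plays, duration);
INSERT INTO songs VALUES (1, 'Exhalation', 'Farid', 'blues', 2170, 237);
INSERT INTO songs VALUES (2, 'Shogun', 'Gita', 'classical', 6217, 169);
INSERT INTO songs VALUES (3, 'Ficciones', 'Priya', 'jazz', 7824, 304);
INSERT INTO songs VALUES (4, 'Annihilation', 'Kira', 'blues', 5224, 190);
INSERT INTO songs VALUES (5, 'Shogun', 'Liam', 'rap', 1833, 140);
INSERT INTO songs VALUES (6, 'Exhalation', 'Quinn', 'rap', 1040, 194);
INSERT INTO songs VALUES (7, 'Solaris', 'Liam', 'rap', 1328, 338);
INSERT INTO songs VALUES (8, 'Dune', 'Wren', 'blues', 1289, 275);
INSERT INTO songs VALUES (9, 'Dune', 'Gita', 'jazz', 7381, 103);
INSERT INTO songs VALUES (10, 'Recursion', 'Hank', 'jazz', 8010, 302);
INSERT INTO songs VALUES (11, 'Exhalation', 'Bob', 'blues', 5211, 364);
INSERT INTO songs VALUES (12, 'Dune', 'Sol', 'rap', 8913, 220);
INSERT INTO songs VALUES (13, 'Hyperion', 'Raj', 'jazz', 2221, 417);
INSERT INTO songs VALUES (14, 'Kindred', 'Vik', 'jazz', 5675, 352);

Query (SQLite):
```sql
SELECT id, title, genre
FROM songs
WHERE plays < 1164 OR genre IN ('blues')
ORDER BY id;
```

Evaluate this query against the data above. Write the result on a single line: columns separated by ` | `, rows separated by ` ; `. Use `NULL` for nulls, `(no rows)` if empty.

1 | Exhalation | blues ; 4 | Annihilation | blues ; 6 | Exhalation | rap ; 8 | Dune | blues ; 11 | Exhalation | blues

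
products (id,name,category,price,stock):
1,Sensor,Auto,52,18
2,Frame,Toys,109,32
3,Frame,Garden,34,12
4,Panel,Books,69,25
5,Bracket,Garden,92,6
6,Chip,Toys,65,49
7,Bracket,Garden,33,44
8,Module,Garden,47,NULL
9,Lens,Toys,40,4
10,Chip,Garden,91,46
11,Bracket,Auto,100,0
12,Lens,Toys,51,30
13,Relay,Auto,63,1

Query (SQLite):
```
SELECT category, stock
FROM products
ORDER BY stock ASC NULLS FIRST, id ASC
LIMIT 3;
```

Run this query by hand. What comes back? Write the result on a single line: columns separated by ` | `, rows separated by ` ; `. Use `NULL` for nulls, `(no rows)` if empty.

Garden | NULL ; Auto | 0 ; Auto | 1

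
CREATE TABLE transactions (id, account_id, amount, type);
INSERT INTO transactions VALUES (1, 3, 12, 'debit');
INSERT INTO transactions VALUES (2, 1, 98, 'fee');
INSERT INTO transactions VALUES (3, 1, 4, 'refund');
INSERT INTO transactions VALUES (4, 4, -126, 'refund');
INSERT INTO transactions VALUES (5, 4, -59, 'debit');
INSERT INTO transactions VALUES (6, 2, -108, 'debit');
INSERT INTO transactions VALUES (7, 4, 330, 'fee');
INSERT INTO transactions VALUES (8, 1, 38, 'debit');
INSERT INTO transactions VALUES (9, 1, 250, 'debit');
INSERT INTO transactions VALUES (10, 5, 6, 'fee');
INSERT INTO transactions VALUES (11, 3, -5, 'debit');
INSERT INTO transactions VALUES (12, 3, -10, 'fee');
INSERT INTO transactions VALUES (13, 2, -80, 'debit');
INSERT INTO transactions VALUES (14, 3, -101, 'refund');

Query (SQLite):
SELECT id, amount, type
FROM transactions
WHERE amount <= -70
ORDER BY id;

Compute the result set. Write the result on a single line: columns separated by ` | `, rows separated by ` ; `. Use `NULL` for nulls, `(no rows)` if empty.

amount <= -70: ids {4, 6, 13, 14}

4 | -126 | refund ; 6 | -108 | debit ; 13 | -80 | debit ; 14 | -101 | refund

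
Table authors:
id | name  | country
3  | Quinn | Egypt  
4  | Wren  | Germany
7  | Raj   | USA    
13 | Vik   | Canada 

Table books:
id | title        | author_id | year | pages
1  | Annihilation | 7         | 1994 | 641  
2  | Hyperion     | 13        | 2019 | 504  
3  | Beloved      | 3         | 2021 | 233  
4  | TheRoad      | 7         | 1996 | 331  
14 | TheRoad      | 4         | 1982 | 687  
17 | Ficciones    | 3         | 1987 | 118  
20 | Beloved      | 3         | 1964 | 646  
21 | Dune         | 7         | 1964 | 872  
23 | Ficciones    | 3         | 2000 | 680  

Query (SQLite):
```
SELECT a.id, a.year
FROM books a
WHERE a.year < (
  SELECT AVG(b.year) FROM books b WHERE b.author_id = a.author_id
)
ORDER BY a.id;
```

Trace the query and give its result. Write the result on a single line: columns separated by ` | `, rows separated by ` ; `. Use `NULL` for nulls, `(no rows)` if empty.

For each books row a, compute AVG(year) over rows sharing a.author_id.
Keep row a if a.year < that per-group AVG.
  author_id=3: AVG(year) = 1993.0
  author_id=4: AVG(year) = 1982.0
  author_id=7: AVG(year) = 1984.666667
  author_id=13: AVG(year) = 2019.0

17 | 1987 ; 20 | 1964 ; 21 | 1964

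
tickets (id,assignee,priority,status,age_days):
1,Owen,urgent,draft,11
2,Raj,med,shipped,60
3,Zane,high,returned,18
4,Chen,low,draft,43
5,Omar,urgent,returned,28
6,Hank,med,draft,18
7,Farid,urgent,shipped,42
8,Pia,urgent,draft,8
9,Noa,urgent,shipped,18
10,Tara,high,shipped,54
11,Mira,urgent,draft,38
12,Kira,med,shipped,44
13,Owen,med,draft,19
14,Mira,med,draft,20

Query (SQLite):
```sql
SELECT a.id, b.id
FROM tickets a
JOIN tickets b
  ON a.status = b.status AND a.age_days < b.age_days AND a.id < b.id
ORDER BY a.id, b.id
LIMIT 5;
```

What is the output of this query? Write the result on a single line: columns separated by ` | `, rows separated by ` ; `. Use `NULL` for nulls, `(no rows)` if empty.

1 | 4 ; 1 | 6 ; 1 | 11 ; 1 | 13 ; 1 | 14

Pairs (a,b) with same status, a.age_days < b.age_days, a.id < b.id.
status groups: draft:{1,4,6,8,11,13,14} returned:{3,5} shipped:{2,7,9,10,12}
Ordered by (a.id, b.id); first 5.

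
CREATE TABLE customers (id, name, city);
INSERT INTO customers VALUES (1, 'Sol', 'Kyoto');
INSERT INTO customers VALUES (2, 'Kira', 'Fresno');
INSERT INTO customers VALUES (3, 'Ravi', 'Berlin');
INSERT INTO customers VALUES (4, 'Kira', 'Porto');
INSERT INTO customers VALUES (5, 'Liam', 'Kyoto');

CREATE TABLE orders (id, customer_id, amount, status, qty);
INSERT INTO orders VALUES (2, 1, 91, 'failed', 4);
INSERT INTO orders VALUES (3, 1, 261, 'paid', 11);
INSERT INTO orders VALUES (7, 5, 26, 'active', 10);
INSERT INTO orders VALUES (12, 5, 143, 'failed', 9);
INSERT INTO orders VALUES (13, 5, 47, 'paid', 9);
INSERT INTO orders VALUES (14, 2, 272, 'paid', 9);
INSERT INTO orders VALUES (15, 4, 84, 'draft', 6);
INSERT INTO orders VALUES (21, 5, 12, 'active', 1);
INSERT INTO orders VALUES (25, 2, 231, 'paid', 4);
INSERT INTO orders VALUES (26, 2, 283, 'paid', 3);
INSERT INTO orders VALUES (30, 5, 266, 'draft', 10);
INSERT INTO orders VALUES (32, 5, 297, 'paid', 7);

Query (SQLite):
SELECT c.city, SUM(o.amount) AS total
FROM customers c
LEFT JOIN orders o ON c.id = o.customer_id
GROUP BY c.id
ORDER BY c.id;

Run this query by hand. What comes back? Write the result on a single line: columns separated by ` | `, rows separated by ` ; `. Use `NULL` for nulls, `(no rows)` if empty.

LEFT JOIN keeps every customers row; unmatched ones get NULL for orders columns.
Group by customers.id and compute SUM(o.amount). SUM over an all-NULL group is NULL.
  1: ids {2, 3} → SUM(o.amount)=352
  2: ids {14, 25, 26} → SUM(o.amount)=786
  3: ids {—} → SUM(o.amount)=NULL
  4: ids {15} → SUM(o.amount)=84
  5: ids {7, 12, 13, 21, 30, 32} → SUM(o.amount)=791

Kyoto | 352 ; Fresno | 786 ; Berlin | NULL ; Porto | 84 ; Kyoto | 791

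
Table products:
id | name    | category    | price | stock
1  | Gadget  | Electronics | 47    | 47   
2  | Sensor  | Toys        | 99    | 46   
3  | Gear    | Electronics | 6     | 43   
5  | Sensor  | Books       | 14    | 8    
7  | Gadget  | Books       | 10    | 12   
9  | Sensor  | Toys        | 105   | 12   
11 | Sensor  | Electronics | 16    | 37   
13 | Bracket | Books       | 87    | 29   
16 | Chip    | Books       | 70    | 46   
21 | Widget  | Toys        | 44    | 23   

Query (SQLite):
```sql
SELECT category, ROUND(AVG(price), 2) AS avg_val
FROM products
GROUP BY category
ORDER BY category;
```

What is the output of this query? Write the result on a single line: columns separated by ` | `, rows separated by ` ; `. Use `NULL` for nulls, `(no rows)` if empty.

Partition products by category; compute ROUND(AVG(price), 2) within each group.
  Books: ids {5, 7, 13, 16} → ROUND(AVG(price), 2)=45.25
  Electronics: ids {1, 3, 11} → ROUND(AVG(price), 2)=23
  Toys: ids {2, 9, 21} → ROUND(AVG(price), 2)=82.67

Books | 45.25 ; Electronics | 23 ; Toys | 82.67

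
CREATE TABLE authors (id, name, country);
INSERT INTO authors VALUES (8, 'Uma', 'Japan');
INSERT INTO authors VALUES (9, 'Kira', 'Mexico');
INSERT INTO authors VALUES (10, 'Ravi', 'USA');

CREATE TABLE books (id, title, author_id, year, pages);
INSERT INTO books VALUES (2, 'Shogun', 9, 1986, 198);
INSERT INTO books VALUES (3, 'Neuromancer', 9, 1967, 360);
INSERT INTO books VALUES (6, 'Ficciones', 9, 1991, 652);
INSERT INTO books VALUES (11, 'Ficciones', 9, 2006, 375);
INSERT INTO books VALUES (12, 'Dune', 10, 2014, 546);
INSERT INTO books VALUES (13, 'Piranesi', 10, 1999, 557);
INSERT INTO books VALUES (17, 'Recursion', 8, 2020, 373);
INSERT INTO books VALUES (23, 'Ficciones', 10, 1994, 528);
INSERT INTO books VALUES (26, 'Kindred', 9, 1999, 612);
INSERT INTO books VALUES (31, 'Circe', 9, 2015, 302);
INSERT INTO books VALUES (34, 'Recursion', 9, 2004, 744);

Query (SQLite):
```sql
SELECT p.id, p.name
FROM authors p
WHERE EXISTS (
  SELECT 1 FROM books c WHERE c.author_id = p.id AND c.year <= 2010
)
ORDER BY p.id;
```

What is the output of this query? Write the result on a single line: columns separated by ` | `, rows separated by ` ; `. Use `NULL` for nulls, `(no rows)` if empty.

For each authors row, check whether any books with matching author_id has year <= 2010.
Keep rows where that is true.

9 | Kira ; 10 | Ravi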